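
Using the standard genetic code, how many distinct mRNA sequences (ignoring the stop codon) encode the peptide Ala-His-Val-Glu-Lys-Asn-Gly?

Ala: 4 codons.
His: 2 codons.
Val: 4 codons.
Glu: 2 codons.
Lys: 2 codons.
Asn: 2 codons.
Gly: 4 codons.
4 × 2 × 4 × 2 × 2 × 2 × 4 = 1024.

1024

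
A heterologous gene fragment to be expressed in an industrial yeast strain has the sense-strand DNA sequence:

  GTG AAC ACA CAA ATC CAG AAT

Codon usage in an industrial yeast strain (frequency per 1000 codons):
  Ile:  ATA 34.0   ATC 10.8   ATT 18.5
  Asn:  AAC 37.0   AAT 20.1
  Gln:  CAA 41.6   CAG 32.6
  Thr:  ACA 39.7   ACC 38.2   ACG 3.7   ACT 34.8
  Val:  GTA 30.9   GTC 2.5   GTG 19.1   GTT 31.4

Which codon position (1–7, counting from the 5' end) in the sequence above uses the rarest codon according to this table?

5

Codon 1 GTG (Val): 19.1 per 1000.
Codon 2 AAC (Asn): 37.0 per 1000.
Codon 3 ACA (Thr): 39.7 per 1000.
Codon 4 CAA (Gln): 41.6 per 1000.
Codon 5 ATC (Ile): 10.8 per 1000.
Codon 6 CAG (Gln): 32.6 per 1000.
Codon 7 AAT (Asn): 20.1 per 1000.
Lowest frequency is 10.8 at codon 5.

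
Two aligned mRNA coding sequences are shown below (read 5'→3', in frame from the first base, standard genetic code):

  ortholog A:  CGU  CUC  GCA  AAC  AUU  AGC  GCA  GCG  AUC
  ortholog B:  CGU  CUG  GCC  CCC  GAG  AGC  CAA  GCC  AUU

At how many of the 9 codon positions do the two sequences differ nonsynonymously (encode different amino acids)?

3

Codon 1: CGU Arg / CGU Arg — identical.
Codon 2: CUC Leu / CUG Leu — synonymous.
Codon 3: GCA Ala / GCC Ala — synonymous.
Codon 4: AAC Asn / CCC Pro — nonsynonymous.
Codon 5: AUU Ile / GAG Glu — nonsynonymous.
Codon 6: AGC Ser / AGC Ser — identical.
Codon 7: GCA Ala / CAA Gln — nonsynonymous.
Codon 8: GCG Ala / GCC Ala — synonymous.
Codon 9: AUC Ile / AUU Ile — synonymous.
Nonsynonymous differences: 3.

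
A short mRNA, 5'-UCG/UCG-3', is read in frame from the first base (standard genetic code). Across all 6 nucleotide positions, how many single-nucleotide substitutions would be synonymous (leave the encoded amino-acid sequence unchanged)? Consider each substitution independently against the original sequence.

Codon 1 (UCG, Ser): 3 synonymous substitutions.
Codon 2 (UCG, Ser): 3 synonymous substitutions.
Total: 3 + 3 = 6.

6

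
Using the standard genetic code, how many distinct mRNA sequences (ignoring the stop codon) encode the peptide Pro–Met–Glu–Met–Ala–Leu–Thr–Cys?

1536

Pro: 4 codons.
Met: 1 codon.
Glu: 2 codons.
Met: 1 codon.
Ala: 4 codons.
Leu: 6 codons.
Thr: 4 codons.
Cys: 2 codons.
4 × 1 × 2 × 1 × 4 × 6 × 4 × 2 = 1536.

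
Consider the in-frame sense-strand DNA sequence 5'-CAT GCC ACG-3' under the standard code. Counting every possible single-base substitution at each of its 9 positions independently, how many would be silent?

7

Codon 1 (CAT, His): 1 synonymous substitution.
Codon 2 (GCC, Ala): 3 synonymous substitutions.
Codon 3 (ACG, Thr): 3 synonymous substitutions.
Total: 1 + 3 + 3 = 7.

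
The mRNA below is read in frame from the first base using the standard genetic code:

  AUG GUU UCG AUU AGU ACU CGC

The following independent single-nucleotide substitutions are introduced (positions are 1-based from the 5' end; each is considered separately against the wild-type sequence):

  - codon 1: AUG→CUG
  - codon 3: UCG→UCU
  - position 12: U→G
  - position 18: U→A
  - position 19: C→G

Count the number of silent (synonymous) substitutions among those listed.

Codon 1: AUG (Met) → CUG (Leu) — missense.
Codon 3: UCG (Ser) → UCU (Ser) — synonymous.
Codon 4: AUU (Ile) → AUG (Met) — missense.
Codon 6: ACU (Thr) → ACA (Thr) — synonymous.
Codon 7: CGC (Arg) → GGC (Gly) — missense.
Synonymous: 2 of 5.

2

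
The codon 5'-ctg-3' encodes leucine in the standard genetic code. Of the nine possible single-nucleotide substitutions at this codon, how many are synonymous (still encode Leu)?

4

Position 1: TTG → 1 synonymous.
Position 2: none → 0 synonymous.
Position 3: CTT, CTC, CTA → 3 synonymous.
Total: 1 + 0 + 3 = 4.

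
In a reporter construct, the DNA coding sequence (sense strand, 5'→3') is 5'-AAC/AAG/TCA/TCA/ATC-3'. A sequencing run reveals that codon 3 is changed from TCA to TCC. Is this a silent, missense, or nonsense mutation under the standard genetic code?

Position 9 falls in codon 3: TCA → Ser.
After the substitution the codon is TCC → Ser.
Both encode Ser, so the change is synonymous.

silent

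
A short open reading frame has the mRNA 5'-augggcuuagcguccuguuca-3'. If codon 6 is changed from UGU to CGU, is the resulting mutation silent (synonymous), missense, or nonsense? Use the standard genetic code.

missense

Position 16 falls in codon 6: UGU → Cys.
After the substitution the codon is CGU → Arg.
Cys ≠ Arg, so this is a missense mutation.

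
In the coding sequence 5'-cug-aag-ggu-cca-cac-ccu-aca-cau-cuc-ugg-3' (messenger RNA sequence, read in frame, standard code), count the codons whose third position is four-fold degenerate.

6

Codon 1 CUG (Leu): third position 4-fold.
Codon 2 AAG (Lys): third position 2-fold.
Codon 3 GGU (Gly): third position 4-fold.
Codon 4 CCA (Pro): third position 4-fold.
Codon 5 CAC (His): third position 2-fold.
Codon 6 CCU (Pro): third position 4-fold.
Codon 7 ACA (Thr): third position 4-fold.
Codon 8 CAU (His): third position 2-fold.
Codon 9 CUC (Leu): third position 4-fold.
Codon 10 UGG (Trp): third position 1-fold.
Four-fold degenerate third positions: 6.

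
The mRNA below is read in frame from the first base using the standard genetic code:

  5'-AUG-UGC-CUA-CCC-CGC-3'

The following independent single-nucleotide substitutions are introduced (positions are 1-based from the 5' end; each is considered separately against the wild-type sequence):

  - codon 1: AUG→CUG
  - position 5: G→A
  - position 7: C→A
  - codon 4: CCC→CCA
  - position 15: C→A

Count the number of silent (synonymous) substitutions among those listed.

2

Codon 1: AUG (Met) → CUG (Leu) — missense.
Codon 2: UGC (Cys) → UAC (Tyr) — missense.
Codon 3: CUA (Leu) → AUA (Ile) — missense.
Codon 4: CCC (Pro) → CCA (Pro) — synonymous.
Codon 5: CGC (Arg) → CGA (Arg) — synonymous.
Synonymous: 2 of 5.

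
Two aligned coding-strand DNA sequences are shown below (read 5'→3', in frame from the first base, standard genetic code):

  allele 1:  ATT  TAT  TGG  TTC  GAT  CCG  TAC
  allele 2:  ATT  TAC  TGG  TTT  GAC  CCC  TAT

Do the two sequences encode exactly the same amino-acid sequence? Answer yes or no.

yes

Codon 1: ATT Ile / ATT Ile — identical.
Codon 2: TAT Tyr / TAC Tyr — synonymous.
Codon 3: TGG Trp / TGG Trp — identical.
Codon 4: TTC Phe / TTT Phe — synonymous.
Codon 5: GAT Asp / GAC Asp — synonymous.
Codon 6: CCG Pro / CCC Pro — synonymous.
Codon 7: TAC Tyr / TAT Tyr — synonymous.
Nonsynonymous differences: 0 → same protein.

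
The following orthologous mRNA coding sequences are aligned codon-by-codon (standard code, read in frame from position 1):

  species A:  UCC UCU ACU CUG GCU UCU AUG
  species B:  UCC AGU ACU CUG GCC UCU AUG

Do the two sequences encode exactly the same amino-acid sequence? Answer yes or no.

Codon 1: UCC Ser / UCC Ser — identical.
Codon 2: UCU Ser / AGU Ser — synonymous.
Codon 3: ACU Thr / ACU Thr — identical.
Codon 4: CUG Leu / CUG Leu — identical.
Codon 5: GCU Ala / GCC Ala — synonymous.
Codon 6: UCU Ser / UCU Ser — identical.
Codon 7: AUG Met / AUG Met — identical.
Nonsynonymous differences: 0 → same protein.

yes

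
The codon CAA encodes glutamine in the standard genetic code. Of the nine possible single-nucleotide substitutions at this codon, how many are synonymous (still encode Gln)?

Position 1: none → 0 synonymous.
Position 2: none → 0 synonymous.
Position 3: CAG → 1 synonymous.
Total: 0 + 0 + 1 = 1.

1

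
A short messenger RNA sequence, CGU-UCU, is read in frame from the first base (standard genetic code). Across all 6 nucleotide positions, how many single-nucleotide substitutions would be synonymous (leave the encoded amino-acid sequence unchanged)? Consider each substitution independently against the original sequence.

Codon 1 (CGU, Arg): 3 synonymous substitutions.
Codon 2 (UCU, Ser): 3 synonymous substitutions.
Total: 3 + 3 = 6.

6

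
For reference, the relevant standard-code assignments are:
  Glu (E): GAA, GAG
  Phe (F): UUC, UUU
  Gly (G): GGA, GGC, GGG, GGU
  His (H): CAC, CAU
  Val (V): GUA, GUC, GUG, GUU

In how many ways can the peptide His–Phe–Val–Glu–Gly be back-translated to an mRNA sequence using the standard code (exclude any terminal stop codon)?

His: 2 codons.
Phe: 2 codons.
Val: 4 codons.
Glu: 2 codons.
Gly: 4 codons.
2 × 2 × 4 × 2 × 4 = 128.

128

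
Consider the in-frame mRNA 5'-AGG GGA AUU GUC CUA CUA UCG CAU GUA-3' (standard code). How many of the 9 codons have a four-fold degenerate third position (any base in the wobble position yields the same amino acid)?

Codon 1 AGG (Arg): third position 2-fold.
Codon 2 GGA (Gly): third position 4-fold.
Codon 3 AUU (Ile): third position 3-fold.
Codon 4 GUC (Val): third position 4-fold.
Codon 5 CUA (Leu): third position 4-fold.
Codon 6 CUA (Leu): third position 4-fold.
Codon 7 UCG (Ser): third position 4-fold.
Codon 8 CAU (His): third position 2-fold.
Codon 9 GUA (Val): third position 4-fold.
Four-fold degenerate third positions: 6.

6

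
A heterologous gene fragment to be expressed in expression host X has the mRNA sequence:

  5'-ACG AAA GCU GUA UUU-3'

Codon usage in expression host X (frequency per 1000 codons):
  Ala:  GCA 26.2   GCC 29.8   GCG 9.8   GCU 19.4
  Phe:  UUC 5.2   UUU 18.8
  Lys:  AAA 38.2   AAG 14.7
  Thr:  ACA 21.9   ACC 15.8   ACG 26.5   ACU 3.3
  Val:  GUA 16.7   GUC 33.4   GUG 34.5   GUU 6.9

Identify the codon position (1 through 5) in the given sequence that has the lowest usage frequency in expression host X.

Codon 1 ACG (Thr): 26.5 per 1000.
Codon 2 AAA (Lys): 38.2 per 1000.
Codon 3 GCU (Ala): 19.4 per 1000.
Codon 4 GUA (Val): 16.7 per 1000.
Codon 5 UUU (Phe): 18.8 per 1000.
Lowest frequency is 16.7 at codon 4.

4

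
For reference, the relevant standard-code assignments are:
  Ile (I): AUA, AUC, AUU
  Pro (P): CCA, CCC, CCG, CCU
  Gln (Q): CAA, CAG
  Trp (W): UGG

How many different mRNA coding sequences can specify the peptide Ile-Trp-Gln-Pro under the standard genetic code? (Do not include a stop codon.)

Ile: 3 codons.
Trp: 1 codon.
Gln: 2 codons.
Pro: 4 codons.
3 × 1 × 2 × 4 = 24.

24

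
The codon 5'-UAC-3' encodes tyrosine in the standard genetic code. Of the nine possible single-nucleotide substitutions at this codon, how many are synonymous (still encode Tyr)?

1

Position 1: none → 0 synonymous.
Position 2: none → 0 synonymous.
Position 3: UAU → 1 synonymous.
Total: 0 + 0 + 1 = 1.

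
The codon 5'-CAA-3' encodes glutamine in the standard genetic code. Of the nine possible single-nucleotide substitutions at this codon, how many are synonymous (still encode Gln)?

1

Position 1: none → 0 synonymous.
Position 2: none → 0 synonymous.
Position 3: CAG → 1 synonymous.
Total: 0 + 0 + 1 = 1.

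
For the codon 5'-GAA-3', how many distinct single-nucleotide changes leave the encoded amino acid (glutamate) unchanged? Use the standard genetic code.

Position 1: none → 0 synonymous.
Position 2: none → 0 synonymous.
Position 3: GAG → 1 synonymous.
Total: 0 + 0 + 1 = 1.

1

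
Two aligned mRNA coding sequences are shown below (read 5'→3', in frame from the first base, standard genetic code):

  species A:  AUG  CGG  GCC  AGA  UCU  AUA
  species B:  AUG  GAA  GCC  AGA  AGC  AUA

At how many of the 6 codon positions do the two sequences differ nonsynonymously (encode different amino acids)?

1

Codon 1: AUG Met / AUG Met — identical.
Codon 2: CGG Arg / GAA Glu — nonsynonymous.
Codon 3: GCC Ala / GCC Ala — identical.
Codon 4: AGA Arg / AGA Arg — identical.
Codon 5: UCU Ser / AGC Ser — synonymous.
Codon 6: AUA Ile / AUA Ile — identical.
Nonsynonymous differences: 1.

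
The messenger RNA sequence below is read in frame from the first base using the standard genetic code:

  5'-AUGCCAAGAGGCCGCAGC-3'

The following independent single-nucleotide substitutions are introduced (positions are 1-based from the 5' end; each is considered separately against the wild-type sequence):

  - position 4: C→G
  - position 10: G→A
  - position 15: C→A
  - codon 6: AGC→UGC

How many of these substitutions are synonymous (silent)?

1

Codon 2: CCA (Pro) → GCA (Ala) — missense.
Codon 4: GGC (Gly) → AGC (Ser) — missense.
Codon 5: CGC (Arg) → CGA (Arg) — synonymous.
Codon 6: AGC (Ser) → UGC (Cys) — missense.
Synonymous: 1 of 4.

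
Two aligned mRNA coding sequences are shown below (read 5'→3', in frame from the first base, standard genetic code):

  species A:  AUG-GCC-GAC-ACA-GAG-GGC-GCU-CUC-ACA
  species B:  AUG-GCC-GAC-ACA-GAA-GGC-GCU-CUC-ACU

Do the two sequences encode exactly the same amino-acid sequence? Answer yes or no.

Codon 1: AUG Met / AUG Met — identical.
Codon 2: GCC Ala / GCC Ala — identical.
Codon 3: GAC Asp / GAC Asp — identical.
Codon 4: ACA Thr / ACA Thr — identical.
Codon 5: GAG Glu / GAA Glu — synonymous.
Codon 6: GGC Gly / GGC Gly — identical.
Codon 7: GCU Ala / GCU Ala — identical.
Codon 8: CUC Leu / CUC Leu — identical.
Codon 9: ACA Thr / ACU Thr — synonymous.
Nonsynonymous differences: 0 → same protein.

yes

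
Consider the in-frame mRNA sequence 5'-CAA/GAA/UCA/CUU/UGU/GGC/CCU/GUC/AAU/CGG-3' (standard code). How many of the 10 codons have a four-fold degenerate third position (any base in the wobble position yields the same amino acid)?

6

Codon 1 CAA (Gln): third position 2-fold.
Codon 2 GAA (Glu): third position 2-fold.
Codon 3 UCA (Ser): third position 4-fold.
Codon 4 CUU (Leu): third position 4-fold.
Codon 5 UGU (Cys): third position 2-fold.
Codon 6 GGC (Gly): third position 4-fold.
Codon 7 CCU (Pro): third position 4-fold.
Codon 8 GUC (Val): third position 4-fold.
Codon 9 AAU (Asn): third position 2-fold.
Codon 10 CGG (Arg): third position 4-fold.
Four-fold degenerate third positions: 6.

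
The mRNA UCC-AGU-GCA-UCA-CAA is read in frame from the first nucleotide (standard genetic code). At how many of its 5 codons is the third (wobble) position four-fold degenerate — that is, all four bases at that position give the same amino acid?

3

Codon 1 UCC (Ser): third position 4-fold.
Codon 2 AGU (Ser): third position 2-fold.
Codon 3 GCA (Ala): third position 4-fold.
Codon 4 UCA (Ser): third position 4-fold.
Codon 5 CAA (Gln): third position 2-fold.
Four-fold degenerate third positions: 3.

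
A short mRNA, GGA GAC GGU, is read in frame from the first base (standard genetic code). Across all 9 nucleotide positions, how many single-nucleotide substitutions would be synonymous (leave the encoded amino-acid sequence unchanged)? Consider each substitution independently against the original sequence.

7

Codon 1 (GGA, Gly): 3 synonymous substitutions.
Codon 2 (GAC, Asp): 1 synonymous substitution.
Codon 3 (GGU, Gly): 3 synonymous substitutions.
Total: 3 + 1 + 3 = 7.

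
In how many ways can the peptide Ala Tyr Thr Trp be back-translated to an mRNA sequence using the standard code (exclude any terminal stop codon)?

32

Ala: 4 codons.
Tyr: 2 codons.
Thr: 4 codons.
Trp: 1 codon.
4 × 2 × 4 × 1 = 32.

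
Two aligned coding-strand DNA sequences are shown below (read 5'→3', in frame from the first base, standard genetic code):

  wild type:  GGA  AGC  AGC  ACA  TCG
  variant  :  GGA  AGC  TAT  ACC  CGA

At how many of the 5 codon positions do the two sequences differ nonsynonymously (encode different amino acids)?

2

Codon 1: GGA Gly / GGA Gly — identical.
Codon 2: AGC Ser / AGC Ser — identical.
Codon 3: AGC Ser / TAT Tyr — nonsynonymous.
Codon 4: ACA Thr / ACC Thr — synonymous.
Codon 5: TCG Ser / CGA Arg — nonsynonymous.
Nonsynonymous differences: 2.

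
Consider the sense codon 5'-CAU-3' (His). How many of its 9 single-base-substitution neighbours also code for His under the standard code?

Position 1: none → 0 synonymous.
Position 2: none → 0 synonymous.
Position 3: CAC → 1 synonymous.
Total: 0 + 0 + 1 = 1.

1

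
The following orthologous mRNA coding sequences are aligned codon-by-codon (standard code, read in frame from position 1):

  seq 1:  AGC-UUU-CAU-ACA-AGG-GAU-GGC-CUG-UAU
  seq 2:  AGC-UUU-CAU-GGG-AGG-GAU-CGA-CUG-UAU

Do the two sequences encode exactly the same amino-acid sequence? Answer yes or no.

no

Codon 1: AGC Ser / AGC Ser — identical.
Codon 2: UUU Phe / UUU Phe — identical.
Codon 3: CAU His / CAU His — identical.
Codon 4: ACA Thr / GGG Gly — nonsynonymous.
Codon 5: AGG Arg / AGG Arg — identical.
Codon 6: GAU Asp / GAU Asp — identical.
Codon 7: GGC Gly / CGA Arg — nonsynonymous.
Codon 8: CUG Leu / CUG Leu — identical.
Codon 9: UAU Tyr / UAU Tyr — identical.
Nonsynonymous differences: 2 → different protein.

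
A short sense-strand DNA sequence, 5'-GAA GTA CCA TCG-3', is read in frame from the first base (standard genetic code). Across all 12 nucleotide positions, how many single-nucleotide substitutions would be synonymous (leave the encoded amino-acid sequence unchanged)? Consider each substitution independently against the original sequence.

Codon 1 (GAA, Glu): 1 synonymous substitution.
Codon 2 (GTA, Val): 3 synonymous substitutions.
Codon 3 (CCA, Pro): 3 synonymous substitutions.
Codon 4 (TCG, Ser): 3 synonymous substitutions.
Total: 1 + 3 + 3 + 3 = 10.

10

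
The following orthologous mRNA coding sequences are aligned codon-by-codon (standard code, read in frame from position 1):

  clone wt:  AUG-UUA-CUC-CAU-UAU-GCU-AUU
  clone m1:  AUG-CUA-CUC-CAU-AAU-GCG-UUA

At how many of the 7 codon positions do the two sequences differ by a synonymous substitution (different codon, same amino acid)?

Codon 1: AUG Met / AUG Met — identical.
Codon 2: UUA Leu / CUA Leu — synonymous.
Codon 3: CUC Leu / CUC Leu — identical.
Codon 4: CAU His / CAU His — identical.
Codon 5: UAU Tyr / AAU Asn — nonsynonymous.
Codon 6: GCU Ala / GCG Ala — synonymous.
Codon 7: AUU Ile / UUA Leu — nonsynonymous.
Synonymous differences: 2.

2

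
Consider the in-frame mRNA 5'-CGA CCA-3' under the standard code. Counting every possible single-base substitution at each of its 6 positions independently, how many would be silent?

7

Codon 1 (CGA, Arg): 4 synonymous substitutions.
Codon 2 (CCA, Pro): 3 synonymous substitutions.
Total: 4 + 3 = 7.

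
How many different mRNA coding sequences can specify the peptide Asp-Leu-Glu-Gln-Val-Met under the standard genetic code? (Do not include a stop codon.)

192

Asp: 2 codons.
Leu: 6 codons.
Glu: 2 codons.
Gln: 2 codons.
Val: 4 codons.
Met: 1 codon.
2 × 6 × 2 × 2 × 4 × 1 = 192.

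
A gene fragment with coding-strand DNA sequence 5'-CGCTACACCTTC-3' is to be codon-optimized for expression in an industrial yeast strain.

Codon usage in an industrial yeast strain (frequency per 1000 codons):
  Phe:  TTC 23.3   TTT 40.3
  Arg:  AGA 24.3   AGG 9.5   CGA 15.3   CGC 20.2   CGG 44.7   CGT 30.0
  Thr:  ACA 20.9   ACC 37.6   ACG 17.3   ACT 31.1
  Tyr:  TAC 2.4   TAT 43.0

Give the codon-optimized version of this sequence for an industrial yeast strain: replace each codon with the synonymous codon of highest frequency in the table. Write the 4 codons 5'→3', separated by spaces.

Codon 1 (Arg): best is CGG at 44.7.
Codon 2 (Tyr): best is TAT at 43.0.
Codon 3 (Thr): best is ACC at 37.6.
Codon 4 (Phe): best is TTT at 40.3.

CGG TAT ACC TTT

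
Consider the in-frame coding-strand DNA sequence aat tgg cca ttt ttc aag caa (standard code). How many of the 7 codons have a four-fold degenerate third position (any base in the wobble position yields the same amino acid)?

Codon 1 AAT (Asn): third position 2-fold.
Codon 2 TGG (Trp): third position 1-fold.
Codon 3 CCA (Pro): third position 4-fold.
Codon 4 TTT (Phe): third position 2-fold.
Codon 5 TTC (Phe): third position 2-fold.
Codon 6 AAG (Lys): third position 2-fold.
Codon 7 CAA (Gln): third position 2-fold.
Four-fold degenerate third positions: 1.

1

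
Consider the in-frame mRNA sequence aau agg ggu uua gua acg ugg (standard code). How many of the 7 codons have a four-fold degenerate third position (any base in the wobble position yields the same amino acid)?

3

Codon 1 AAU (Asn): third position 2-fold.
Codon 2 AGG (Arg): third position 2-fold.
Codon 3 GGU (Gly): third position 4-fold.
Codon 4 UUA (Leu): third position 2-fold.
Codon 5 GUA (Val): third position 4-fold.
Codon 6 ACG (Thr): third position 4-fold.
Codon 7 UGG (Trp): third position 1-fold.
Four-fold degenerate third positions: 3.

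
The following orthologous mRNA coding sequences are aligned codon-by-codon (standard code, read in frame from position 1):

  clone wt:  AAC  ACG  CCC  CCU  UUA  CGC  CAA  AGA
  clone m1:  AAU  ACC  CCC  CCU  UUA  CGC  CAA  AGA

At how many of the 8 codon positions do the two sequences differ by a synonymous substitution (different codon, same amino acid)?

2

Codon 1: AAC Asn / AAU Asn — synonymous.
Codon 2: ACG Thr / ACC Thr — synonymous.
Codon 3: CCC Pro / CCC Pro — identical.
Codon 4: CCU Pro / CCU Pro — identical.
Codon 5: UUA Leu / UUA Leu — identical.
Codon 6: CGC Arg / CGC Arg — identical.
Codon 7: CAA Gln / CAA Gln — identical.
Codon 8: AGA Arg / AGA Arg — identical.
Synonymous differences: 2.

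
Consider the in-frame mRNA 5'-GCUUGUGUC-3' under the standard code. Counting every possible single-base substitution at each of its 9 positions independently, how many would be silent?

Codon 1 (GCU, Ala): 3 synonymous substitutions.
Codon 2 (UGU, Cys): 1 synonymous substitution.
Codon 3 (GUC, Val): 3 synonymous substitutions.
Total: 3 + 1 + 3 = 7.

7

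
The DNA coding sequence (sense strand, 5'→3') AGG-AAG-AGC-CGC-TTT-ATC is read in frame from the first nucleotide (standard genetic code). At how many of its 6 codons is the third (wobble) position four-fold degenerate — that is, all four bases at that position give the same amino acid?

Codon 1 AGG (Arg): third position 2-fold.
Codon 2 AAG (Lys): third position 2-fold.
Codon 3 AGC (Ser): third position 2-fold.
Codon 4 CGC (Arg): third position 4-fold.
Codon 5 TTT (Phe): third position 2-fold.
Codon 6 ATC (Ile): third position 3-fold.
Four-fold degenerate third positions: 1.

1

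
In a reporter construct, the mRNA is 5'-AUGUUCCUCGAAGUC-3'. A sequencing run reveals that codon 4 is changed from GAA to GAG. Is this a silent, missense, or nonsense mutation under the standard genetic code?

Position 12 falls in codon 4: GAA → Glu.
After the substitution the codon is GAG → Glu.
Both encode Glu, so the change is synonymous.

silent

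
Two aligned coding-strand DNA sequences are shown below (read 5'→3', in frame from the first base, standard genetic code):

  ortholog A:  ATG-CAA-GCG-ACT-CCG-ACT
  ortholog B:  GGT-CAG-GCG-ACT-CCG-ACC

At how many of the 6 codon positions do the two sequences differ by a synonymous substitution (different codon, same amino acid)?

Codon 1: ATG Met / GGT Gly — nonsynonymous.
Codon 2: CAA Gln / CAG Gln — synonymous.
Codon 3: GCG Ala / GCG Ala — identical.
Codon 4: ACT Thr / ACT Thr — identical.
Codon 5: CCG Pro / CCG Pro — identical.
Codon 6: ACT Thr / ACC Thr — synonymous.
Synonymous differences: 2.

2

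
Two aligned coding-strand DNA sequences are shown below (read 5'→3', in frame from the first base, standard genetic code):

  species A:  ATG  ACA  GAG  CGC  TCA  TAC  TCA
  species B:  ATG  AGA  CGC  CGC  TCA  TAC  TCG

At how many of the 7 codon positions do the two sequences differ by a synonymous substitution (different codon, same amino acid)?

Codon 1: ATG Met / ATG Met — identical.
Codon 2: ACA Thr / AGA Arg — nonsynonymous.
Codon 3: GAG Glu / CGC Arg — nonsynonymous.
Codon 4: CGC Arg / CGC Arg — identical.
Codon 5: TCA Ser / TCA Ser — identical.
Codon 6: TAC Tyr / TAC Tyr — identical.
Codon 7: TCA Ser / TCG Ser — synonymous.
Synonymous differences: 1.

1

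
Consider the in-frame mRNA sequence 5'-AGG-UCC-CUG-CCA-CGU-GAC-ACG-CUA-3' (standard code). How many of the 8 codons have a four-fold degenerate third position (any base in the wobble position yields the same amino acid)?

6

Codon 1 AGG (Arg): third position 2-fold.
Codon 2 UCC (Ser): third position 4-fold.
Codon 3 CUG (Leu): third position 4-fold.
Codon 4 CCA (Pro): third position 4-fold.
Codon 5 CGU (Arg): third position 4-fold.
Codon 6 GAC (Asp): third position 2-fold.
Codon 7 ACG (Thr): third position 4-fold.
Codon 8 CUA (Leu): third position 4-fold.
Four-fold degenerate third positions: 6.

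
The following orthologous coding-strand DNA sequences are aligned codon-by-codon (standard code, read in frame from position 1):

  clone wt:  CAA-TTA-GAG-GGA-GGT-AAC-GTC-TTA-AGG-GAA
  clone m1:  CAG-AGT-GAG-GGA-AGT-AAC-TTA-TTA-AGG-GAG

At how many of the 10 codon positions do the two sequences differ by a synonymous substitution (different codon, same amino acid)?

Codon 1: CAA Gln / CAG Gln — synonymous.
Codon 2: TTA Leu / AGT Ser — nonsynonymous.
Codon 3: GAG Glu / GAG Glu — identical.
Codon 4: GGA Gly / GGA Gly — identical.
Codon 5: GGT Gly / AGT Ser — nonsynonymous.
Codon 6: AAC Asn / AAC Asn — identical.
Codon 7: GTC Val / TTA Leu — nonsynonymous.
Codon 8: TTA Leu / TTA Leu — identical.
Codon 9: AGG Arg / AGG Arg — identical.
Codon 10: GAA Glu / GAG Glu — synonymous.
Synonymous differences: 2.

2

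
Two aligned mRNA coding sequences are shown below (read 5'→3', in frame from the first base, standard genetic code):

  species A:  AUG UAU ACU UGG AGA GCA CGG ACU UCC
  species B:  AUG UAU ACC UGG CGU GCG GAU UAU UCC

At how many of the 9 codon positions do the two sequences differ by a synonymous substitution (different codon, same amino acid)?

Codon 1: AUG Met / AUG Met — identical.
Codon 2: UAU Tyr / UAU Tyr — identical.
Codon 3: ACU Thr / ACC Thr — synonymous.
Codon 4: UGG Trp / UGG Trp — identical.
Codon 5: AGA Arg / CGU Arg — synonymous.
Codon 6: GCA Ala / GCG Ala — synonymous.
Codon 7: CGG Arg / GAU Asp — nonsynonymous.
Codon 8: ACU Thr / UAU Tyr — nonsynonymous.
Codon 9: UCC Ser / UCC Ser — identical.
Synonymous differences: 3.

3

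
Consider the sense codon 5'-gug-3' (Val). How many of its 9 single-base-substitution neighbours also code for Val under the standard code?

3

Position 1: none → 0 synonymous.
Position 2: none → 0 synonymous.
Position 3: GUU, GUC, GUA → 3 synonymous.
Total: 0 + 0 + 3 = 3.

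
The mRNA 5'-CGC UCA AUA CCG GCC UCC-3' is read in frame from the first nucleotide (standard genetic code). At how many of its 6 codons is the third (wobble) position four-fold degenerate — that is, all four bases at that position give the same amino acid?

5

Codon 1 CGC (Arg): third position 4-fold.
Codon 2 UCA (Ser): third position 4-fold.
Codon 3 AUA (Ile): third position 3-fold.
Codon 4 CCG (Pro): third position 4-fold.
Codon 5 GCC (Ala): third position 4-fold.
Codon 6 UCC (Ser): third position 4-fold.
Four-fold degenerate third positions: 5.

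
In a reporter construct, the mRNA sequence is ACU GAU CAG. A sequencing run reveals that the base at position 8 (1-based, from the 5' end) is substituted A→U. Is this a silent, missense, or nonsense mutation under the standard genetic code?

missense

Position 8 falls in codon 3: CAG → Gln.
After the substitution the codon is CUG → Leu.
Gln ≠ Leu, so this is a missense mutation.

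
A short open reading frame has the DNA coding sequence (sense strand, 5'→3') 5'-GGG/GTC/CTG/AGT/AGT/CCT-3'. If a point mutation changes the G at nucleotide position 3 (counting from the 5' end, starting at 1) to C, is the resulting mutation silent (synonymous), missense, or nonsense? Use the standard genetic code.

silent

Position 3 falls in codon 1: GGG → Gly.
After the substitution the codon is GGC → Gly.
Both encode Gly, so the change is synonymous.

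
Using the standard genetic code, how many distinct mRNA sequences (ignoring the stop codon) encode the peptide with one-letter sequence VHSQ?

96

Val: 4 codons.
His: 2 codons.
Ser: 6 codons.
Gln: 2 codons.
4 × 2 × 6 × 2 = 96.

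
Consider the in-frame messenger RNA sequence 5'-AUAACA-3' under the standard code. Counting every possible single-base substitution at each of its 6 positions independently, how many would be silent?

5

Codon 1 (AUA, Ile): 2 synonymous substitutions.
Codon 2 (ACA, Thr): 3 synonymous substitutions.
Total: 2 + 3 = 5.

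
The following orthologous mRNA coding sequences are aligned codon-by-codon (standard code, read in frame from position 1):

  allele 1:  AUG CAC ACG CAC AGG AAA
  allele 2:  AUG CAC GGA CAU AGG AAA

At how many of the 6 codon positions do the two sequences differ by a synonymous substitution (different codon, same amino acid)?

Codon 1: AUG Met / AUG Met — identical.
Codon 2: CAC His / CAC His — identical.
Codon 3: ACG Thr / GGA Gly — nonsynonymous.
Codon 4: CAC His / CAU His — synonymous.
Codon 5: AGG Arg / AGG Arg — identical.
Codon 6: AAA Lys / AAA Lys — identical.
Synonymous differences: 1.

1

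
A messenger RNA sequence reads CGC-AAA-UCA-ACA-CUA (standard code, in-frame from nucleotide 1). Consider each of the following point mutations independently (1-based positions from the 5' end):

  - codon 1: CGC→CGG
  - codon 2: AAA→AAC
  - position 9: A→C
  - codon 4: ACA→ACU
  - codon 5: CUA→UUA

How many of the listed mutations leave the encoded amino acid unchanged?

Codon 1: CGC (Arg) → CGG (Arg) — synonymous.
Codon 2: AAA (Lys) → AAC (Asn) — missense.
Codon 3: UCA (Ser) → UCC (Ser) — synonymous.
Codon 4: ACA (Thr) → ACU (Thr) — synonymous.
Codon 5: CUA (Leu) → UUA (Leu) — synonymous.
Synonymous: 4 of 5.

4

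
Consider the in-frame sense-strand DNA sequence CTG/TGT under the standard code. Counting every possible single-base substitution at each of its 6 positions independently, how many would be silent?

Codon 1 (CTG, Leu): 4 synonymous substitutions.
Codon 2 (TGT, Cys): 1 synonymous substitution.
Total: 4 + 1 = 5.

5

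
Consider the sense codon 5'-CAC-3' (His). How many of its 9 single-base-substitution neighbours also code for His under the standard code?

1

Position 1: none → 0 synonymous.
Position 2: none → 0 synonymous.
Position 3: CAT → 1 synonymous.
Total: 0 + 0 + 1 = 1.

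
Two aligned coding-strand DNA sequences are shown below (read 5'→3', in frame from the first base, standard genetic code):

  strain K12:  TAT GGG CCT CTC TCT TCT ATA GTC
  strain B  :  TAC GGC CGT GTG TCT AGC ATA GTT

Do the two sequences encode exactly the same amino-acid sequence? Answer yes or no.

no

Codon 1: TAT Tyr / TAC Tyr — synonymous.
Codon 2: GGG Gly / GGC Gly — synonymous.
Codon 3: CCT Pro / CGT Arg — nonsynonymous.
Codon 4: CTC Leu / GTG Val — nonsynonymous.
Codon 5: TCT Ser / TCT Ser — identical.
Codon 6: TCT Ser / AGC Ser — synonymous.
Codon 7: ATA Ile / ATA Ile — identical.
Codon 8: GTC Val / GTT Val — synonymous.
Nonsynonymous differences: 2 → different protein.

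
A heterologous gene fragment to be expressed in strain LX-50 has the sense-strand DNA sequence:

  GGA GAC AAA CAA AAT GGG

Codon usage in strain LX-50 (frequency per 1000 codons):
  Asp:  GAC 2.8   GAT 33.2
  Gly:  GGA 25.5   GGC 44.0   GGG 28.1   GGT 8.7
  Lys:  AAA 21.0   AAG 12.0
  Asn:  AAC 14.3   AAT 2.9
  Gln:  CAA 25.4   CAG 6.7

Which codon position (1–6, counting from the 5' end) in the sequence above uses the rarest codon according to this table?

2

Codon 1 GGA (Gly): 25.5 per 1000.
Codon 2 GAC (Asp): 2.8 per 1000.
Codon 3 AAA (Lys): 21.0 per 1000.
Codon 4 CAA (Gln): 25.4 per 1000.
Codon 5 AAT (Asn): 2.9 per 1000.
Codon 6 GGG (Gly): 28.1 per 1000.
Lowest frequency is 2.8 at codon 2.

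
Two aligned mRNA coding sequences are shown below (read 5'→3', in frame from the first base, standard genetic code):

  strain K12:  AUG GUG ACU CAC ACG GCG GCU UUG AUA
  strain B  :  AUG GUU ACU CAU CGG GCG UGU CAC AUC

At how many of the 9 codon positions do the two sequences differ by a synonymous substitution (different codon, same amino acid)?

3

Codon 1: AUG Met / AUG Met — identical.
Codon 2: GUG Val / GUU Val — synonymous.
Codon 3: ACU Thr / ACU Thr — identical.
Codon 4: CAC His / CAU His — synonymous.
Codon 5: ACG Thr / CGG Arg — nonsynonymous.
Codon 6: GCG Ala / GCG Ala — identical.
Codon 7: GCU Ala / UGU Cys — nonsynonymous.
Codon 8: UUG Leu / CAC His — nonsynonymous.
Codon 9: AUA Ile / AUC Ile — synonymous.
Synonymous differences: 3.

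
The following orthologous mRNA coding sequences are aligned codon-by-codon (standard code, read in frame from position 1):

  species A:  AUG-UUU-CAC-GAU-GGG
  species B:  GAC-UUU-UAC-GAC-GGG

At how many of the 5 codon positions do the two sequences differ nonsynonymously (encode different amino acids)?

Codon 1: AUG Met / GAC Asp — nonsynonymous.
Codon 2: UUU Phe / UUU Phe — identical.
Codon 3: CAC His / UAC Tyr — nonsynonymous.
Codon 4: GAU Asp / GAC Asp — synonymous.
Codon 5: GGG Gly / GGG Gly — identical.
Nonsynonymous differences: 2.

2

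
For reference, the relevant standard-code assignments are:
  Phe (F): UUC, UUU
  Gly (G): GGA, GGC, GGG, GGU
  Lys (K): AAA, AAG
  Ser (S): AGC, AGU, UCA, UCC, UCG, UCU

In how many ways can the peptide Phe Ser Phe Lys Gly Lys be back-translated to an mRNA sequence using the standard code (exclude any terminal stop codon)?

384

Phe: 2 codons.
Ser: 6 codons.
Phe: 2 codons.
Lys: 2 codons.
Gly: 4 codons.
Lys: 2 codons.
2 × 6 × 2 × 2 × 4 × 2 = 384.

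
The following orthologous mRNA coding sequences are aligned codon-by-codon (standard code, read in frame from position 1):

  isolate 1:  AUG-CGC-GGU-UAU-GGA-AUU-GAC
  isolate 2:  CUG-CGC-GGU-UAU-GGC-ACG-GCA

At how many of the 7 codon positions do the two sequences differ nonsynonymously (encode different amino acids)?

Codon 1: AUG Met / CUG Leu — nonsynonymous.
Codon 2: CGC Arg / CGC Arg — identical.
Codon 3: GGU Gly / GGU Gly — identical.
Codon 4: UAU Tyr / UAU Tyr — identical.
Codon 5: GGA Gly / GGC Gly — synonymous.
Codon 6: AUU Ile / ACG Thr — nonsynonymous.
Codon 7: GAC Asp / GCA Ala — nonsynonymous.
Nonsynonymous differences: 3.

3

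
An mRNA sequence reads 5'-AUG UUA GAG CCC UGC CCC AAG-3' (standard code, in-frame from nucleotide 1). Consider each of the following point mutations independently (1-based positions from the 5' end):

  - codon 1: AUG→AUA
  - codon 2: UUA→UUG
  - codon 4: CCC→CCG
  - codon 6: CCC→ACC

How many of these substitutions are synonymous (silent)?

2

Codon 1: AUG (Met) → AUA (Ile) — missense.
Codon 2: UUA (Leu) → UUG (Leu) — synonymous.
Codon 4: CCC (Pro) → CCG (Pro) — synonymous.
Codon 6: CCC (Pro) → ACC (Thr) — missense.
Synonymous: 2 of 4.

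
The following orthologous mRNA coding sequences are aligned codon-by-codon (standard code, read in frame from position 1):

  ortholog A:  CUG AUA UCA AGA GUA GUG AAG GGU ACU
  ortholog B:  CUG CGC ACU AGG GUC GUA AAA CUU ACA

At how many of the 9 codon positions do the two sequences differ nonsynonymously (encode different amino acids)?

3

Codon 1: CUG Leu / CUG Leu — identical.
Codon 2: AUA Ile / CGC Arg — nonsynonymous.
Codon 3: UCA Ser / ACU Thr — nonsynonymous.
Codon 4: AGA Arg / AGG Arg — synonymous.
Codon 5: GUA Val / GUC Val — synonymous.
Codon 6: GUG Val / GUA Val — synonymous.
Codon 7: AAG Lys / AAA Lys — synonymous.
Codon 8: GGU Gly / CUU Leu — nonsynonymous.
Codon 9: ACU Thr / ACA Thr — synonymous.
Nonsynonymous differences: 3.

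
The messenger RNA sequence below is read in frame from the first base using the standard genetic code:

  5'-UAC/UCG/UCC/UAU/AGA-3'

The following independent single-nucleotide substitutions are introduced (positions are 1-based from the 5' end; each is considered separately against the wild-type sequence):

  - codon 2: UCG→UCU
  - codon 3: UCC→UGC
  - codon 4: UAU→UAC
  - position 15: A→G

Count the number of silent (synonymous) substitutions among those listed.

3

Codon 2: UCG (Ser) → UCU (Ser) — synonymous.
Codon 3: UCC (Ser) → UGC (Cys) — missense.
Codon 4: UAU (Tyr) → UAC (Tyr) — synonymous.
Codon 5: AGA (Arg) → AGG (Arg) — synonymous.
Synonymous: 3 of 4.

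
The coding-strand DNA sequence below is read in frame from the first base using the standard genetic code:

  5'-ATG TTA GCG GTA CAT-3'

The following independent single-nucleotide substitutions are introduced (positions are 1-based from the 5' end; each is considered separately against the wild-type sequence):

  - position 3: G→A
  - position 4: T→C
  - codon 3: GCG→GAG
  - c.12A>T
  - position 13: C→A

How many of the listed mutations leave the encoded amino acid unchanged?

2

Codon 1: ATG (Met) → ATA (Ile) — missense.
Codon 2: TTA (Leu) → CTA (Leu) — synonymous.
Codon 3: GCG (Ala) → GAG (Glu) — missense.
Codon 4: GTA (Val) → GTT (Val) — synonymous.
Codon 5: CAT (His) → AAT (Asn) — missense.
Synonymous: 2 of 5.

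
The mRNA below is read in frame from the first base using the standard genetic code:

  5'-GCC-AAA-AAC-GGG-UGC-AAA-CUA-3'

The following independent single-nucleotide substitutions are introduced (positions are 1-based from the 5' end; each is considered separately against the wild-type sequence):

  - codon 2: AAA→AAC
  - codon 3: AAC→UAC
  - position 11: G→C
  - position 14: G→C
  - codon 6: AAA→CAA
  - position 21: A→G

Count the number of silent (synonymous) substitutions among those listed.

Codon 2: AAA (Lys) → AAC (Asn) — missense.
Codon 3: AAC (Asn) → UAC (Tyr) — missense.
Codon 4: GGG (Gly) → GCG (Ala) — missense.
Codon 5: UGC (Cys) → UCC (Ser) — missense.
Codon 6: AAA (Lys) → CAA (Gln) — missense.
Codon 7: CUA (Leu) → CUG (Leu) — synonymous.
Synonymous: 1 of 6.

1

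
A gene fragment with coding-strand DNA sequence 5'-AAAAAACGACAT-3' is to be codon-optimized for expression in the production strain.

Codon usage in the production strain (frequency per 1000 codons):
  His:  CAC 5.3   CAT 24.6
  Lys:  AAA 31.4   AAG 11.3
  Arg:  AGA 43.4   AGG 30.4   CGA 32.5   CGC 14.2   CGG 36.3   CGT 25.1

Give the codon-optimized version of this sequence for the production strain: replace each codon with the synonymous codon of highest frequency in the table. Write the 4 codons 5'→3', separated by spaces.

AAA AAA AGA CAT

Codon 1 (Lys): best is AAA at 31.4.
Codon 2 (Lys): best is AAA at 31.4.
Codon 3 (Arg): best is AGA at 43.4.
Codon 4 (His): best is CAT at 24.6.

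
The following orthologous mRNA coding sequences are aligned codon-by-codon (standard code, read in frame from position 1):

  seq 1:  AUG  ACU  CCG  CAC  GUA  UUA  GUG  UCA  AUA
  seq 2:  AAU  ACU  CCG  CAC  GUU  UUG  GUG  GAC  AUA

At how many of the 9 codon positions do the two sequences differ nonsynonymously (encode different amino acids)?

Codon 1: AUG Met / AAU Asn — nonsynonymous.
Codon 2: ACU Thr / ACU Thr — identical.
Codon 3: CCG Pro / CCG Pro — identical.
Codon 4: CAC His / CAC His — identical.
Codon 5: GUA Val / GUU Val — synonymous.
Codon 6: UUA Leu / UUG Leu — synonymous.
Codon 7: GUG Val / GUG Val — identical.
Codon 8: UCA Ser / GAC Asp — nonsynonymous.
Codon 9: AUA Ile / AUA Ile — identical.
Nonsynonymous differences: 2.

2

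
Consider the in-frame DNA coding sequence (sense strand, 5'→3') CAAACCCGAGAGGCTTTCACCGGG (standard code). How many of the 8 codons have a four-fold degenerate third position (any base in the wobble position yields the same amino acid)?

Codon 1 CAA (Gln): third position 2-fold.
Codon 2 ACC (Thr): third position 4-fold.
Codon 3 CGA (Arg): third position 4-fold.
Codon 4 GAG (Glu): third position 2-fold.
Codon 5 GCT (Ala): third position 4-fold.
Codon 6 TTC (Phe): third position 2-fold.
Codon 7 ACC (Thr): third position 4-fold.
Codon 8 GGG (Gly): third position 4-fold.
Four-fold degenerate third positions: 5.

5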